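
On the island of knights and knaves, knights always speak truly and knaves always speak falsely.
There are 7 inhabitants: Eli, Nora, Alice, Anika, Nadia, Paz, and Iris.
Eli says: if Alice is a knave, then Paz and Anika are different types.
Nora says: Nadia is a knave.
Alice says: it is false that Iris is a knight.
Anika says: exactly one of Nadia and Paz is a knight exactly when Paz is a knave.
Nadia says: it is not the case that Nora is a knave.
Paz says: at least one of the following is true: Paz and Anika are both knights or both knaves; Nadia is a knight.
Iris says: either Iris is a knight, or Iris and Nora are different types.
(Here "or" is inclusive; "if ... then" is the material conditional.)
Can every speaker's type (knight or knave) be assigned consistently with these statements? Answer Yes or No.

No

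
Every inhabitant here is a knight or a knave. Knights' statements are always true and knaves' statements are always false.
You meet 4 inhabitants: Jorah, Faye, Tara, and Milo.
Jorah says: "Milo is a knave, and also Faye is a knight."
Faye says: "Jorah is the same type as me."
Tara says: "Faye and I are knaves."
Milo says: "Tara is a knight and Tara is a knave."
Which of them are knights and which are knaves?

Jorah is a knight, so "Milo is a knave, and also Faye is a knight" must be true — and it is.
Faye (knight): "Jorah is the same type as me" — true. ✓
As a knave, Tara's statement "Faye and I are knaves" should be False; it is.
Milo is a knave, and the claim "Tara is a knight and Tara is a knave" is indeed False.

Jorah is a knight, Faye is a knight, Tara is a knave, and Milo is a knave.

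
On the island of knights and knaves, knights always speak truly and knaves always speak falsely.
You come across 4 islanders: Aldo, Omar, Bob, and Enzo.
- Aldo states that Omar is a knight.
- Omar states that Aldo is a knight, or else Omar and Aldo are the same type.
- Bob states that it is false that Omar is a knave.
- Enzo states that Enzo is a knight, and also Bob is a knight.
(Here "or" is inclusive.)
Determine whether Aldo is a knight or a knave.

Aldo is a knight.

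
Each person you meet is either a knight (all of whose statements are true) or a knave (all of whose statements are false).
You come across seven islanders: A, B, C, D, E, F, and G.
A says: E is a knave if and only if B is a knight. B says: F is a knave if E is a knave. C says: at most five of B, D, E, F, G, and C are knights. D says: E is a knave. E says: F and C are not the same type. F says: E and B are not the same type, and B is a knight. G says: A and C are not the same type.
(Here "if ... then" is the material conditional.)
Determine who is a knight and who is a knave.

A is a knave, and the claim "E is a knave if and only if B is a knight" is indeed false.
B is a knight, and the claim "F is a knave if E is a knave" is indeed true.
C (knight): "at most five of B, D, E, F, G, and C are knights" — true. ✓
As a knave, D's statement "E is a knave" should be false; it is.
E (knight): "F and C are not the same type" — true. ✓
F is a knave; "E and B are not the same type, and B is a knight" is false, as required.
G is a knight, and the claim "A and C are not the same type" is indeed true.

Knights: B, C, E, and G. Knaves: A, D, and F.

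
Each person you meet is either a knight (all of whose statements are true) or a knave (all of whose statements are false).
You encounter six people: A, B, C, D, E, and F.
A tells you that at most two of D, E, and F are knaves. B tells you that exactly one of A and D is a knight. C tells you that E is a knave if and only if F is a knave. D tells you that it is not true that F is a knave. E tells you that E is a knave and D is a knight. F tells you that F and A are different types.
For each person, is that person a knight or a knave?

A is a knave; "at most two of D, E, and F are knaves" is false, as required.
B (knave): "exactly one of A and D is a knight" — false. ✓
C (knight): "E is a knave if and only if F is a knave" — true. ✓
As a knave, D's statement "it is not true that F is a knave" should be false; it is.
Since E is a knave, "E is a knave and D is a knight" needs to be false, which holds.
F is a knave; "F and A are different types" is false, as required.

A is a knave, B is a knave, C is a knight, D is a knave, E is a knave, and F is a knave.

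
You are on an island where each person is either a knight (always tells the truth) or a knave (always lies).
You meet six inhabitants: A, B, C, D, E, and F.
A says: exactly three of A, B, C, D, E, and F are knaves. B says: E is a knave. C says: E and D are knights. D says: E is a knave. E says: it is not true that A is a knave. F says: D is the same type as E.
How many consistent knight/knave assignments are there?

1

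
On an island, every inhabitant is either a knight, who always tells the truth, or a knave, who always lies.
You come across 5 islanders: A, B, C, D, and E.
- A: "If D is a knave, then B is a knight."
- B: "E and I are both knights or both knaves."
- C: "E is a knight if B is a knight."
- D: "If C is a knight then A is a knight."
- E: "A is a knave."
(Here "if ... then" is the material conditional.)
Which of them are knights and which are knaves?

A is a knave, B is a knave, C is a knight, D is a knave, and E is a knight.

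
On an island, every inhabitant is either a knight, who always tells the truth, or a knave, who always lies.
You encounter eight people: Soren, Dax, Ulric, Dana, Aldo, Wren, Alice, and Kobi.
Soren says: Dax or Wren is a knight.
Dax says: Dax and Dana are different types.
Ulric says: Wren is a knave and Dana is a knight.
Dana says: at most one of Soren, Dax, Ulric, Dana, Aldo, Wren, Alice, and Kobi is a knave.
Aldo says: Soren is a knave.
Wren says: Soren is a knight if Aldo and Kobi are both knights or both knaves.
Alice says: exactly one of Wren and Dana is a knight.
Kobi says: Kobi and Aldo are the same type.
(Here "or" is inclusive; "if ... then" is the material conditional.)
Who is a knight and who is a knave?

Soren is a knave, Dax is a knave, Ulric is a knave, Dana is a knave, Aldo is a knight, Wren is a knave, Alice is a knave, and Kobi is a knight.

Soren is a knave, so "Dax or Wren is a knight" must be false — and it is.
Dax is a knave, and the claim "Dax and Dana are different types" is indeed false.
Ulric (knave): "Wren is a knave and Dana is a knight" — false. ✓
Dana is a knave, so "at most one of Soren, Dax, Ulric, Dana, Aldo, Wren, Alice, and Kobi is a knave" must be false — and it is.
Aldo (knight): "Soren is a knave" — true. ✓
Wren is a knave, and the claim "Soren is a knight if Aldo and Kobi are both knights or both knaves" is indeed false.
Alice is a knave; "exactly one of Wren and Dana is a knight" is false, as required.
Kobi is a knight, so "Kobi and Aldo are the same type" must be true — and it is.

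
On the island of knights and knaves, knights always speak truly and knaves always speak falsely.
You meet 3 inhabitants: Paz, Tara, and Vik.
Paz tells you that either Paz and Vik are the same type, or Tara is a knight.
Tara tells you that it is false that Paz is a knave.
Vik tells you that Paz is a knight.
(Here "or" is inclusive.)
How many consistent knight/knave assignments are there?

1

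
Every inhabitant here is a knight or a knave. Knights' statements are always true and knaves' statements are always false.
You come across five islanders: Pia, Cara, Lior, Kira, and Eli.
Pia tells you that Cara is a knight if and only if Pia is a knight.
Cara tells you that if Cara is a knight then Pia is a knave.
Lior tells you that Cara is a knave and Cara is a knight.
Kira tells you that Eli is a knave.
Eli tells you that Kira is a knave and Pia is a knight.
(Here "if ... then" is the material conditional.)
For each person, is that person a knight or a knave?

Pia is a knave, Cara is a knight, Lior is a knave, Kira is a knight, and Eli is a knave.

Pia (knave): "Cara is a knight if and only if Pia is a knight" — False. ✓
Cara is a knight; "if Cara is a knight then Pia is a knave" is true, as required.
As a knave, Lior's statement "Cara is a knave and Cara is a knight" should be False; it is.
As a knight, Kira's statement "Eli is a knave" should be true; it is.
As a knave, Eli's statement "Kira is a knave and Pia is a knight" should be False; it is.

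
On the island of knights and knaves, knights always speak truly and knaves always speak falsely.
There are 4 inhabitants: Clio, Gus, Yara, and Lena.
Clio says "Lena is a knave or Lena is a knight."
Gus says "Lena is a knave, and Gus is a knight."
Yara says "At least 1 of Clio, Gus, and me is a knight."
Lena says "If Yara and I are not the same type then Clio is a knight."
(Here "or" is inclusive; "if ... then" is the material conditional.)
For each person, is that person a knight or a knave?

Clio is a knight, Gus is a knave, Yara is a knight, and Lena is a knight.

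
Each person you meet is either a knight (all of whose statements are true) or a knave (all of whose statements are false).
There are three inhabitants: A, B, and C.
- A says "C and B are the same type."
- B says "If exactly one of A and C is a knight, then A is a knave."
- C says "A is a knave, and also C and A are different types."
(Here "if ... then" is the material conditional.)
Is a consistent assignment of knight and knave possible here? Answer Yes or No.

Yes

One consistent assignment: A=knight, B=knave, C=knave.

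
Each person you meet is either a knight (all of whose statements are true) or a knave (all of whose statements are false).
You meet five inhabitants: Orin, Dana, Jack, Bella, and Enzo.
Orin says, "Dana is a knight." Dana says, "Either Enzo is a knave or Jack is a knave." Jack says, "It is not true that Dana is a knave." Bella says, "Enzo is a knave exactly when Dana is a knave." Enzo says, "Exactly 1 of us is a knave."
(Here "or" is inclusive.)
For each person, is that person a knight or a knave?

Suppose Orin is a knave. Then Orin's statement "Dana is a knight" would have to be false. Checking the 16 ways to assign the others, none is consistent with every speaker.
(For instance, with Dana=knight, Jack=knight, Bella=knave, Enzo=knave, Orin's claim "Dana is a knight" comes out true where it would need to be false.)
So Orin must be a knight, making "Dana is a knight" true. Taking Orin=knight, Dana=knight, Jack=knight, Bella=knave, Enzo=knave, each remaining statement checks out:
  Dana (knight): "either Enzo is a knave or Jack is a knave" — true. ✓
  Jack (knight): "it is not true that Dana is a knave" — true. ✓
  Bella (knave): "Enzo is a knave exactly when Dana is a knave" — false. ✓
  Enzo (knave): "exactly 1 of us is a knave" — false. ✓
This is the unique consistent assignment.

Knights: Orin, Dana, and Jack. Knaves: Bella and Enzo.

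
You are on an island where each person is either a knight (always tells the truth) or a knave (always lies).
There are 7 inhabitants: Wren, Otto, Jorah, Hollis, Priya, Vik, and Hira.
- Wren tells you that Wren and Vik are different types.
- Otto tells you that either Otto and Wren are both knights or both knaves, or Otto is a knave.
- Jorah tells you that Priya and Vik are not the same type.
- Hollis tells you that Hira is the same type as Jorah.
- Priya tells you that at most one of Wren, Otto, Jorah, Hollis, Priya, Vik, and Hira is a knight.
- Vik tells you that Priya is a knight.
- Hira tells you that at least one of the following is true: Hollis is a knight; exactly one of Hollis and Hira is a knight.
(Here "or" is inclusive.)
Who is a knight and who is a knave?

Since Wren is a knight, "Wren and Vik are different types" needs to be True, which holds.
Otto is a knight, and the claim "either Otto and Wren are both knights or both knaves, or Otto is a knave" is indeed True.
Jorah is a knave, so "Priya and Vik are not the same type" must be False — and it is.
Hollis is a knave; "Hira is the same type as Jorah" is False, as required.
Since Priya is a knave, "at most one of Wren, Otto, Jorah, Hollis, Priya, Vik, and Hira is a knight" needs to be False, which holds.
Vik is a knave, and the claim "Priya is a knight" is indeed False.
Hira is a knight, so "at least one of the following is true: Hollis is a knight; exactly one of Hollis and Hira is a knight" must be True — and it is.

Knights: Wren, Otto, and Hira. Knaves: Jorah, Hollis, Priya, and Vik.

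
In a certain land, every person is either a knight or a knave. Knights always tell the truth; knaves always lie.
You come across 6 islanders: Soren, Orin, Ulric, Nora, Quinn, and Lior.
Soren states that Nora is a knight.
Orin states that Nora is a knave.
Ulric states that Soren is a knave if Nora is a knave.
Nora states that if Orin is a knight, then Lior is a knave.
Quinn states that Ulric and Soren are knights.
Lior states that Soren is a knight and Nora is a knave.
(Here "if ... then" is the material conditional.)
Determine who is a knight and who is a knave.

Soren is a knight, Orin is a knave, Ulric is a knight, Nora is a knight, Quinn is a knight, and Lior is a knave.

Soren is a knight, and the claim "Nora is a knight" is indeed true.
Since Orin is a knave, "Nora is a knave" needs to be False, which holds.
Ulric (knight): "Soren is a knave if Nora is a knave" — true. ✓
Nora is a knight; "if Orin is a knight, then Lior is a knave" is true, as required.
Quinn is a knight; "Ulric and Soren are knights" is true, as required.
Lior is a knave, so "Soren is a knight and Nora is a knave" must be False — and it is.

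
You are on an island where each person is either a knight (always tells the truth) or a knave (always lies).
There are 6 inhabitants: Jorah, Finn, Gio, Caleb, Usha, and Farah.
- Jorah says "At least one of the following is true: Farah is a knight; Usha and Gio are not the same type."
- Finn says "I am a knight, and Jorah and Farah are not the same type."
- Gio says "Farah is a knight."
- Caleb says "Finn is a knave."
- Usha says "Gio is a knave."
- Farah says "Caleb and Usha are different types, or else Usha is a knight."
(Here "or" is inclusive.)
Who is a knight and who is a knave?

Jorah is a knight, Finn is a knave, Gio is a knight, Caleb is a knight, Usha is a knave, and Farah is a knight.

Jorah (knight): "at least one of the following is true: Farah is a knight; Usha and Gio are not the same type" — True. ✓
Finn (knave): "I am a knight, and Jorah and Farah are not the same type" — false. ✓
As a knight, Gio's statement "Farah is a knight" should be True; it is.
As a knight, Caleb's statement "Finn is a knave" should be True; it is.
Usha is a knave, and the claim "Gio is a knave" is indeed false.
Farah is a knight, and the claim "Caleb and Usha are different types, or else Usha is a knight" is indeed True.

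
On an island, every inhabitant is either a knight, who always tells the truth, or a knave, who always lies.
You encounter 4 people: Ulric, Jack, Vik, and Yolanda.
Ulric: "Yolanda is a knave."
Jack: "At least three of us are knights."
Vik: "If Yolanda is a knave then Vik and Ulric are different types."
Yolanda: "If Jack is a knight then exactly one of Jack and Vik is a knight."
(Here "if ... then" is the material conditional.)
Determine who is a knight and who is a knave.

Knights: Vik and Yolanda. Knaves: Ulric and Jack.

As a knave, Ulric's statement "Yolanda is a knave" should be False; it is.
Since Jack is a knave, "at least three of us are knights" needs to be False, which holds.
Since Vik is a knight, "if Yolanda is a knave then Vik and Ulric are different types" needs to be True, which holds.
Yolanda (knight): "if Jack is a knight then exactly one of Jack and Vik is a knight" — True. ✓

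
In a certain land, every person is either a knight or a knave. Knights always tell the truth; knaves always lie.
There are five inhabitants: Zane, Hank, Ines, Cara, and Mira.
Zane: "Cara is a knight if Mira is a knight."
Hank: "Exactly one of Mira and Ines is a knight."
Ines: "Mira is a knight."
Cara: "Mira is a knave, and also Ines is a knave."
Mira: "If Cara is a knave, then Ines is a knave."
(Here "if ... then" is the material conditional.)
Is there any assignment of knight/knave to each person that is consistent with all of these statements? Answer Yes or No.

No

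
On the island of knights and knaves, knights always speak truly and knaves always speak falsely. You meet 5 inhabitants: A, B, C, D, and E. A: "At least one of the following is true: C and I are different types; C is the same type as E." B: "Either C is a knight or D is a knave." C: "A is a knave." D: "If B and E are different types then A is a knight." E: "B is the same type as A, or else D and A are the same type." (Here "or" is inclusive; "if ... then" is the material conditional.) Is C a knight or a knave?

Consistent assignments: {A=knight, B=knave, C=knave, D=knight, E=knight}
In every consistent assignment, C is a knave.

C is a knave.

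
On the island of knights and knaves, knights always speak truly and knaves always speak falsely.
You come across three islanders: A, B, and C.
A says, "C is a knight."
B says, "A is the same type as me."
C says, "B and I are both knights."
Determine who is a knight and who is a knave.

A is a knight, B is a knight, and C is a knight.

A is a knight; "C is a knight" is True, as required.
B is a knight, and the claim "A is the same type as me" is indeed True.
C is a knight, so "B and I are both knights" must be True — and it is.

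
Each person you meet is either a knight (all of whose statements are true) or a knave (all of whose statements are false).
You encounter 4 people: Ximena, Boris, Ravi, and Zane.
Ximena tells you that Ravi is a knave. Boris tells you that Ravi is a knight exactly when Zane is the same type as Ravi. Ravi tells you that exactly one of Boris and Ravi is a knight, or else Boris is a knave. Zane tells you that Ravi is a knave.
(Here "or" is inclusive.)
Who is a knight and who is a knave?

Knights: Ravi. Knaves: Ximena, Boris, and Zane.

Ximena is a knave; "Ravi is a knave" is False, as required.
Since Boris is a knave, "Ravi is a knight exactly when Zane is the same type as Ravi" needs to be False, which holds.
Ravi is a knight, so "exactly one of Boris and Ravi is a knight, or else Boris is a knave" must be True — and it is.
Zane is a knave; "Ravi is a knave" is False, as required.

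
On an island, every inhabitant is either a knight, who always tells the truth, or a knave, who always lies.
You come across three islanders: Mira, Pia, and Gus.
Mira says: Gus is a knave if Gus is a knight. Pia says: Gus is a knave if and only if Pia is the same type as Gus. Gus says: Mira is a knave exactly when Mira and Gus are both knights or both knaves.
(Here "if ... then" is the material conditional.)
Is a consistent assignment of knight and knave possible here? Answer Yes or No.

No

Checking all 8 assignments, each has at least one speaker whose statement's truth value contradicts their type.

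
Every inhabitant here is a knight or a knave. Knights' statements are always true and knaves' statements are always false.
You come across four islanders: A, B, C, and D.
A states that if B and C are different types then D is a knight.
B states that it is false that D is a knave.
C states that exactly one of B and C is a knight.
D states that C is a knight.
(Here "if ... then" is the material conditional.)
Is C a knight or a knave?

C is a knave.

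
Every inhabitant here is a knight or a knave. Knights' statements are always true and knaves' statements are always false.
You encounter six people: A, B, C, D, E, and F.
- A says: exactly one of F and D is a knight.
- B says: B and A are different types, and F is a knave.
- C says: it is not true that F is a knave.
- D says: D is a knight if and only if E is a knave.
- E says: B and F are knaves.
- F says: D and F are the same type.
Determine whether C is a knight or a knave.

C is a knight.

Consistent assignments: {A=knave, B=knave, C=knight, D=knight, E=knave, F=knight}
In every consistent assignment, C is a knight.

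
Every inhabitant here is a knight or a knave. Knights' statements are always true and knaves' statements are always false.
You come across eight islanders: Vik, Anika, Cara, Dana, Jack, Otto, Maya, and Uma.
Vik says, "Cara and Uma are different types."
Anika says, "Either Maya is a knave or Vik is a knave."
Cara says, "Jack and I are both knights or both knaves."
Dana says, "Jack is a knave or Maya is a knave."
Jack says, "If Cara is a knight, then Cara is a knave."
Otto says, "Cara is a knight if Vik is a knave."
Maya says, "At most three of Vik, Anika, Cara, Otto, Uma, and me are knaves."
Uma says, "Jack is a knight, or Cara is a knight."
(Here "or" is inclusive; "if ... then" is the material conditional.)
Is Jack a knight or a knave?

Jack is a knight.

Consistent assignments: {Vik=knight, Anika=knave, Cara=knave, Dana=knave, Jack=knight, Otto=knight, Maya=knight, Uma=knight}
In every consistent assignment, Jack is a knight.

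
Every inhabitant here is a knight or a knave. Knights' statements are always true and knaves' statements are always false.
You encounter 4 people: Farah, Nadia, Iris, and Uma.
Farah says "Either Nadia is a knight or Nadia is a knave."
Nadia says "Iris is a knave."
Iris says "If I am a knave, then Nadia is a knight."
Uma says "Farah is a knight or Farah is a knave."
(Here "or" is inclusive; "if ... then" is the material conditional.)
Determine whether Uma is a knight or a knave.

Uma is a knight.

Consistent assignments: {Farah=knight, Nadia=knave, Iris=knight, Uma=knight}
In every consistent assignment, Uma is a knight.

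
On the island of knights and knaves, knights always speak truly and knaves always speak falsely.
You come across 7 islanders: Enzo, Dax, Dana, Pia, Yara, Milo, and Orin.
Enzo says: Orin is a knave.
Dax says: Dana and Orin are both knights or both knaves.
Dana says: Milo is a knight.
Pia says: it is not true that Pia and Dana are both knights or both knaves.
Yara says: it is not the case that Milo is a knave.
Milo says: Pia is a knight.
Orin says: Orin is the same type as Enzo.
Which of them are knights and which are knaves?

Enzo (knight): "Orin is a knave" — True. ✓
Dax (knight): "Dana and Orin are both knights or both knaves" — True. ✓
Dana is a knave, and the claim "Milo is a knight" is indeed False.
Pia is a knave, so "it is not true that Pia and Dana are both knights or both knaves" must be False — and it is.
Yara is a knave; "it is not the case that Milo is a knave" is False, as required.
Milo is a knave, and the claim "Pia is a knight" is indeed False.
Orin is a knave, so "Orin is the same type as Enzo" must be False — and it is.

Enzo is a knight, Dax is a knight, Dana is a knave, Pia is a knave, Yara is a knave, Milo is a knave, and Orin is a knave.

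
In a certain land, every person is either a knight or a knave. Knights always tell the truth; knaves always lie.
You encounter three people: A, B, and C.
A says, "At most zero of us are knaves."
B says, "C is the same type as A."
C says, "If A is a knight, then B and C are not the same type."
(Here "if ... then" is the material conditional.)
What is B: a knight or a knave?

B is a knave.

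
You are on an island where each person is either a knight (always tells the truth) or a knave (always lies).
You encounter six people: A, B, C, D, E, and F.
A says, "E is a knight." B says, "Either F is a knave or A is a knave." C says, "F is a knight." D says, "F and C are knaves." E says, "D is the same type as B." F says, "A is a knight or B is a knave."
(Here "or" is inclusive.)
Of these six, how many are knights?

4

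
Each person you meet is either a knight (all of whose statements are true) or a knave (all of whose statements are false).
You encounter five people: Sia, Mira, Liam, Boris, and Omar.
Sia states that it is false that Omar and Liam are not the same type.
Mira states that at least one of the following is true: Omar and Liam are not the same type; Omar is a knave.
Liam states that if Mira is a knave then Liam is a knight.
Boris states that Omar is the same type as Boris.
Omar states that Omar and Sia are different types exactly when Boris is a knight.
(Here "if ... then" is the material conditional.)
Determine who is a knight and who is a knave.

Sia is a knight, Mira is a knave, Liam is a knight, Boris is a knave, and Omar is a knight.

Suppose Sia is a knave. Then Sia's statement "it is false that Omar and Liam are not the same type" would have to be false. Checking the 16 ways to assign the others, none is consistent with every speaker.
(For instance, with Mira=knave, Liam=knight, Boris=knave, Omar=knight, Sia's claim "it is false that Omar and Liam are not the same type" comes out true where it would need to be false.)
So Sia must be a knight, making "it is false that Omar and Liam are not the same type" true. Taking Sia=knight, Mira=knave, Liam=knight, Boris=knave, Omar=knight, each remaining statement checks out:
  Mira (knave): "at least one of the following is true: Omar and Liam are not the same type; Omar is a knave" — false. ✓
  Liam (knight): "if Mira is a knave then Liam is a knight" — true. ✓
  Boris (knave): "Omar is the same type as Boris" — false. ✓
  Omar (knight): "Omar and Sia are different types exactly when Boris is a knight" — true. ✓
This is the unique consistent assignment.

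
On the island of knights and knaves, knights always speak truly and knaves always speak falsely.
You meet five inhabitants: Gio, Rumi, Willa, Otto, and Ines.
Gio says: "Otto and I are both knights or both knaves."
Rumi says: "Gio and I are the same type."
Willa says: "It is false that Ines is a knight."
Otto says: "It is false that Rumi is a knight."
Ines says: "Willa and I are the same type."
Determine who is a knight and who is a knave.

Gio is a knight, Rumi is a knave, Willa is a knight, Otto is a knight, and Ines is a knave.

Suppose Gio is a knave. Then Gio's statement "Otto and I are both knights or both knaves" would have to be false. Checking the 16 ways to assign the others, none is consistent with every speaker.
(For instance, with Rumi=knave, Willa=knight, Otto=knight, Ines=knave, Rumi's claim "Gio and I are the same type" comes out true where it would need to be false.)
So Gio must be a knight, making "Otto and I are both knights or both knaves" true. Taking Gio=knight, Rumi=knave, Willa=knight, Otto=knight, Ines=knave, each remaining statement checks out:
  Rumi (knave): "Gio and I are the same type" — false. ✓
  Willa (knight): "it is false that Ines is a knight" — true. ✓
  Otto (knight): "it is false that Rumi is a knight" — true. ✓
  Ines (knave): "Willa and I are the same type" — false. ✓
This is the unique consistent assignment.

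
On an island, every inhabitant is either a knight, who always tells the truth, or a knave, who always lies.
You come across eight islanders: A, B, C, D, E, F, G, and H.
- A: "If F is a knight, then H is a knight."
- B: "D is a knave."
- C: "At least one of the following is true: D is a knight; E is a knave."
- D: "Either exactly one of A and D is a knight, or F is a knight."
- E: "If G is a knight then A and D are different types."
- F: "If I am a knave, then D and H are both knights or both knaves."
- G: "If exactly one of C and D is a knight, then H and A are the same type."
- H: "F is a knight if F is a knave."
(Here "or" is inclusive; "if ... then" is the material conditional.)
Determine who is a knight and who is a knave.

A is a knight, B is a knave, C is a knight, D is a knight, E is a knave, F is a knight, G is a knight, and H is a knight.

A is a knight, and the claim "if F is a knight, then H is a knight" is indeed true.
Since B is a knave, "D is a knave" needs to be false, which holds.
Since C is a knight, "at least one of the following is true: D is a knight; E is a knave" needs to be true, which holds.
D (knight): "either exactly one of A and D is a knight, or F is a knight" — true. ✓
E is a knave, so "if G is a knight then A and D are different types" must be false — and it is.
F is a knight; "if I am a knave, then D and H are both knights or both knaves" is true, as required.
Since G is a knight, "if exactly one of C and D is a knight, then H and A are the same type" needs to be true, which holds.
H is a knight; "F is a knight if F is a knave" is true, as required.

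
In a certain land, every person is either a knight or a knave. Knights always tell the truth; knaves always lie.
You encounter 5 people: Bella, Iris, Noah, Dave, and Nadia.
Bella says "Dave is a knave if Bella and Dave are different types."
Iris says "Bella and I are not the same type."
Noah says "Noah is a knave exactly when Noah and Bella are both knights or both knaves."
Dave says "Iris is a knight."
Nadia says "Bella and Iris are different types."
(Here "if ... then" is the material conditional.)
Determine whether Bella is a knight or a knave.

Bella is a knave.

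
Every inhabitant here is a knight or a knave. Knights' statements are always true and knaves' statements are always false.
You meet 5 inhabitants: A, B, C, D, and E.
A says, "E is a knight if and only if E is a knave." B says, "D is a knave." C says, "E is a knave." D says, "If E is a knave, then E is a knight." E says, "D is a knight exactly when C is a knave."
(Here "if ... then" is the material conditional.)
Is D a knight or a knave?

D is a knight.

Consistent assignments: {A=knave, B=knave, C=knave, D=knight, E=knight}
In every consistent assignment, D is a knight.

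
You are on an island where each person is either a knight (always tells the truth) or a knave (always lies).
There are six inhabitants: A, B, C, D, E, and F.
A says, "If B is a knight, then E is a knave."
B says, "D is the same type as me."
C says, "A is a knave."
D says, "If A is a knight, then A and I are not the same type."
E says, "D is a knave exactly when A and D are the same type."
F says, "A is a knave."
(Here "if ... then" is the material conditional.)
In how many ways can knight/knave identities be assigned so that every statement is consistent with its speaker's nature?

1

Consistent assignments:
  A=knave, B=knight, C=knight, D=knight, E=knight, F=knight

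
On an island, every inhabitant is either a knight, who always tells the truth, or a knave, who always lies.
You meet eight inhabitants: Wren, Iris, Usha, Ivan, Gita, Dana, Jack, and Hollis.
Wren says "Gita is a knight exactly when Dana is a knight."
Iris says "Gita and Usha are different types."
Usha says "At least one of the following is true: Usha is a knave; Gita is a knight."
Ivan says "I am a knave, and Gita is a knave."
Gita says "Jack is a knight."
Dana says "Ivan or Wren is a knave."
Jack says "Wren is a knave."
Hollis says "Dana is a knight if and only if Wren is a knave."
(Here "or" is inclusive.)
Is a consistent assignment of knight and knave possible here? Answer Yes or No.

No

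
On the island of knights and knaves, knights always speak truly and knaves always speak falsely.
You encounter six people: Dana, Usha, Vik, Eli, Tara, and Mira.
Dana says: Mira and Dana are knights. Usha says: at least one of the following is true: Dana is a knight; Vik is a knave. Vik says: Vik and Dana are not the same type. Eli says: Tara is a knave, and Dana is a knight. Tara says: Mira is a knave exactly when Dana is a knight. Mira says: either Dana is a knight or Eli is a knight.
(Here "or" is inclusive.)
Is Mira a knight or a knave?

Mira is a knave.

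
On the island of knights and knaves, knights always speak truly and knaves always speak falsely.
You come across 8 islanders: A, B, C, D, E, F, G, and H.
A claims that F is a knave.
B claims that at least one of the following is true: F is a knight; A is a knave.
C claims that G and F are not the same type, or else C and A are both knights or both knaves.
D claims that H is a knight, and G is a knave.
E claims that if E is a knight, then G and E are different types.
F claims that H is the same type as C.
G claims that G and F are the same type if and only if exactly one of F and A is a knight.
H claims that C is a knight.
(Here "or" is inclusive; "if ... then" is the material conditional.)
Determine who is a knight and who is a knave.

A is a knave; "F is a knave" is false, as required.
B is a knight, so "at least one of the following is true: F is a knight; A is a knave" must be true — and it is.
C is a knight; "G and F are not the same type, or else C and A are both knights or both knaves" is true, as required.
As a knight, D's statement "H is a knight, and G is a knave" should be true; it is.
E is a knight, so "if E is a knight, then G and E are different types" must be true — and it is.
As a knight, F's statement "H is the same type as C" should be true; it is.
As a knave, G's statement "G and F are the same type if and only if exactly one of F and A is a knight" should be false; it is.
H (knight): "C is a knight" — true. ✓

A is a knave, B is a knight, C is a knight, D is a knight, E is a knight, F is a knight, G is a knave, and H is a knight.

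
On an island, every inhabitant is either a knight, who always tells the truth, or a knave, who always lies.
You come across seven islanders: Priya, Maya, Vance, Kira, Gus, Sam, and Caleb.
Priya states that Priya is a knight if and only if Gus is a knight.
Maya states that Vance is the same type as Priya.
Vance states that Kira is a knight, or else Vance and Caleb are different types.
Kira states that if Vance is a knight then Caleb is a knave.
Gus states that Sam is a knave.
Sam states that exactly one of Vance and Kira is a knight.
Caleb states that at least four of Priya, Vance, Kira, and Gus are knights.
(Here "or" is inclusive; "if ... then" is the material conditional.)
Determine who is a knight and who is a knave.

Priya is a knave, and the claim "Priya is a knight if and only if Gus is a knight" is indeed false.
Maya is a knave; "Vance is the same type as Priya" is false, as required.
Vance is a knight, and the claim "Kira is a knight, or else Vance and Caleb are different types" is indeed true.
Since Kira is a knight, "if Vance is a knight then Caleb is a knave" needs to be true, which holds.
Gus is a knight, and the claim "Sam is a knave" is indeed true.
Sam is a knave; "exactly one of Vance and Kira is a knight" is false, as required.
Caleb (knave): "at least four of Priya, Vance, Kira, and Gus are knights" — false. ✓

Priya is a knave, Maya is a knave, Vance is a knight, Kira is a knight, Gus is a knight, Sam is a knave, and Caleb is a knave.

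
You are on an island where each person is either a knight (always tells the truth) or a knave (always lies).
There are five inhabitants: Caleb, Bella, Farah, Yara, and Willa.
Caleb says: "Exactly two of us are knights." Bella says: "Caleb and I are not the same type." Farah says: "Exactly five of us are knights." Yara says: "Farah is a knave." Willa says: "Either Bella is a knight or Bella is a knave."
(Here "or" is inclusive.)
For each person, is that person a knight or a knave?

Caleb (knave): "exactly two of us are knights" — false. ✓
Bella is a knight; "Caleb and I are not the same type" is true, as required.
As a knave, Farah's statement "exactly five of us are knights" should be false; it is.
Yara is a knight; "Farah is a knave" is true, as required.
Willa is a knight; "either Bella is a knight or Bella is a knave" is true, as required.

Caleb is a knave, Bella is a knight, Farah is a knave, Yara is a knight, and Willa is a knight.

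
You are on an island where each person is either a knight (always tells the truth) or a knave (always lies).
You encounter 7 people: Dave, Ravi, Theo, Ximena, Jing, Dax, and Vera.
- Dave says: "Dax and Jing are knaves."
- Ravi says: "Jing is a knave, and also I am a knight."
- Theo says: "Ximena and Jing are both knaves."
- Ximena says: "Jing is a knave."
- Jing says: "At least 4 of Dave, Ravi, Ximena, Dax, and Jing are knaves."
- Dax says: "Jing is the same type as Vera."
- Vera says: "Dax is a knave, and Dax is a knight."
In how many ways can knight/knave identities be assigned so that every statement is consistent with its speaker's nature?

3

Consistent assignments:
  Dave=knave, Ravi=knight, Theo=knave, Ximena=knight, Jing=knave, Dax=knight, Vera=knave
  Dave=knave, Ravi=knave, Theo=knave, Ximena=knight, Jing=knave, Dax=knight, Vera=knave
  Dave=knave, Ravi=knave, Theo=knave, Ximena=knave, Jing=knight, Dax=knave, Vera=knave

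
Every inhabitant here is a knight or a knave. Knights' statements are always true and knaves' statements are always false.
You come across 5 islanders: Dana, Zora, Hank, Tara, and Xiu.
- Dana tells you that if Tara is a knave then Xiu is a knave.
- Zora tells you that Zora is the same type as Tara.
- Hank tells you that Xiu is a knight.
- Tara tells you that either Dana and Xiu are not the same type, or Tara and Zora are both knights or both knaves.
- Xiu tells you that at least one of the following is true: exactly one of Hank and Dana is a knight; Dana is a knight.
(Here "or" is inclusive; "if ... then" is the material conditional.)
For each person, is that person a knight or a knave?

Dana is a knight, Zora is a knight, Hank is a knight, Tara is a knight, and Xiu is a knight.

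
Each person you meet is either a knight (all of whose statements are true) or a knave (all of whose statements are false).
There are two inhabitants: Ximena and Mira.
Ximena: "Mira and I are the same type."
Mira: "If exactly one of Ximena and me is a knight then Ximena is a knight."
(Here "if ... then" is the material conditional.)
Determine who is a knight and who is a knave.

Knights: Ximena and Mira. Knaves: none.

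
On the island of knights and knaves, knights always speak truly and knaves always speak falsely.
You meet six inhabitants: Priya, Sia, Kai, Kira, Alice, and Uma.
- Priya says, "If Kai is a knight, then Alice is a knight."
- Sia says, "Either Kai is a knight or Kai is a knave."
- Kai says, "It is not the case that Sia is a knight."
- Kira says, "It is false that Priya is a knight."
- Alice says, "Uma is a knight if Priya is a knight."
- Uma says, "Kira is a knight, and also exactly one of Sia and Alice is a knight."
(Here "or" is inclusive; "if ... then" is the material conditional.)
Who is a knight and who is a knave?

Priya is a knight, Sia is a knight, Kai is a knave, Kira is a knave, Alice is a knave, and Uma is a knave.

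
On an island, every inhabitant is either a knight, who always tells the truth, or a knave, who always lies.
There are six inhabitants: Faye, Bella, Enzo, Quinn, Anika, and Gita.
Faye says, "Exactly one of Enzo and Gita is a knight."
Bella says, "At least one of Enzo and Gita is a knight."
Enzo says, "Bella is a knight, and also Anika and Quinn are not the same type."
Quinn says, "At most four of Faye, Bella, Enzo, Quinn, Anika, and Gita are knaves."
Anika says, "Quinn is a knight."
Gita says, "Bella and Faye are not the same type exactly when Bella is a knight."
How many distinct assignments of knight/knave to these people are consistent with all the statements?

0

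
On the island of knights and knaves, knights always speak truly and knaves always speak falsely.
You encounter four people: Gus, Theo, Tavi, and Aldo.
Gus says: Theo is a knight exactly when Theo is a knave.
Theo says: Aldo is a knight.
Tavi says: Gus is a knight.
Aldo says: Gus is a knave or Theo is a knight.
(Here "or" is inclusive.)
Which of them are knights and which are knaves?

Knights: Theo and Aldo. Knaves: Gus and Tavi.

Suppose Gus is a knight. Then Gus's statement "Theo is a knight exactly when Theo is a knave" would have to be true. Checking the 8 ways to assign the others, none is consistent with every speaker.
(For instance, with Theo=knight, Tavi=knave, Aldo=knight, Gus's claim "Theo is a knight exactly when Theo is a knave" comes out false where it would need to be true.)
So Gus must be a knave, making "Theo is a knight exactly when Theo is a knave" false. Taking Gus=knave, Theo=knight, Tavi=knave, Aldo=knight, each remaining statement checks out:
  Theo (knight): "Aldo is a knight" — true. ✓
  Tavi (knave): "Gus is a knight" — false. ✓
  Aldo (knight): "Gus is a knave or Theo is a knight" — true. ✓
This is the unique consistent assignment.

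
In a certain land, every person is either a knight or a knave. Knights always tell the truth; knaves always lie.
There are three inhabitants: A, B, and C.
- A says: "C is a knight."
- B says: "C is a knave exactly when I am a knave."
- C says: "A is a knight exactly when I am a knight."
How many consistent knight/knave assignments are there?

Consistent assignments:
  A=knight, B=knight, C=knight
  A=knight, B=knave, C=knight

2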